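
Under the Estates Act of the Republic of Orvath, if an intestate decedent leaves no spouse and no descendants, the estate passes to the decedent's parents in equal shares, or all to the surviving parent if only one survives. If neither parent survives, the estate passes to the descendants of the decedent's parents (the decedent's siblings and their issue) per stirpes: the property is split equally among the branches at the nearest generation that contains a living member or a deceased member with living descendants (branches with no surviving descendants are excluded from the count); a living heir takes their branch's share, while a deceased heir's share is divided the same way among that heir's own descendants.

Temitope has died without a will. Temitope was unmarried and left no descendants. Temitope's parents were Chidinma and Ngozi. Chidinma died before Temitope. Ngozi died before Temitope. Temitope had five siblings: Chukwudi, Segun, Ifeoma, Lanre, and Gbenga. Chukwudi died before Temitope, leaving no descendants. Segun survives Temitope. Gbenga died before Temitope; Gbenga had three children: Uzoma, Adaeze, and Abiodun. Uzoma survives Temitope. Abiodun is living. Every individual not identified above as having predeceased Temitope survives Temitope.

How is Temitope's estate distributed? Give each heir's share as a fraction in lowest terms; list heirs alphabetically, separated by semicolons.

Neither parent survives and there are no descendants, so the estate passes to Temitope's siblings and their issue per stirpes.
Chukwudi left no surviving issue, so that branch lapses and is disregarded.
The estate is divided into 4 equal shares of 1/4 among Segun, Ifeoma, Lanre, Gbenga.
Segun is living and takes 1/4.
Ifeoma is living and takes 1/4.
Lanre is living and takes 1/4.
Gbenga predeceased; the 1/4 allotted to Gbenga's branch passes to Gbenga's issue by representation.
The 1/4 is divided into 3 equal shares of 1/12 among Uzoma, Adaeze, Abiodun.
Uzoma is living and takes 1/12.
Adaeze is living and takes 1/12.
Abiodun is living and takes 1/12.

Abiodun 1/12; Adaeze 1/12; Ifeoma 1/4; Lanre 1/4; Segun 1/4; Uzoma 1/12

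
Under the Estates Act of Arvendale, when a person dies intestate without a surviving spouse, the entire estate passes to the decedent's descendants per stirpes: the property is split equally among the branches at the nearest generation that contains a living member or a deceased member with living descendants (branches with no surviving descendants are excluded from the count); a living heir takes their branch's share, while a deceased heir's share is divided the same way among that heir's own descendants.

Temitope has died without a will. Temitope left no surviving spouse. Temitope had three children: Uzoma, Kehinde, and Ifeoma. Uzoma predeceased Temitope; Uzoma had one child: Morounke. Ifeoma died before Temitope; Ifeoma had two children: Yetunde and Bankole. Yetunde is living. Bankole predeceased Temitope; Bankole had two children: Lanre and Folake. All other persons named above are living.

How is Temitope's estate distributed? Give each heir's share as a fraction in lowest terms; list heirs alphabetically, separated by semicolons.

Folake 1/12; Kehinde 1/3; Lanre 1/12; Morounke 1/3; Yetunde 1/6

There is no surviving spouse, so the entire estate passes to Temitope's descendants per stirpes.
The estate is divided into 3 equal shares of 1/3 among Uzoma, Kehinde, Ifeoma.
Uzoma predeceased; the 1/3 allotted to Uzoma's branch passes to Uzoma's issue by representation.
Morounke is the sole taker at this level and receives the full 1/3.
Kehinde is living and takes 1/3.
Ifeoma predeceased; the 1/3 allotted to Ifeoma's branch passes to Ifeoma's issue by representation.
The 1/3 is divided into 2 equal shares of 1/6 among Yetunde, Bankole.
Yetunde is living and takes 1/6.
Bankole predeceased; the 1/6 allotted to Bankole's branch passes to Bankole's issue by representation.
The 1/6 is divided into 2 equal shares of 1/12 among Lanre, Folake.
Lanre is living and takes 1/12.
Folake is living and takes 1/12.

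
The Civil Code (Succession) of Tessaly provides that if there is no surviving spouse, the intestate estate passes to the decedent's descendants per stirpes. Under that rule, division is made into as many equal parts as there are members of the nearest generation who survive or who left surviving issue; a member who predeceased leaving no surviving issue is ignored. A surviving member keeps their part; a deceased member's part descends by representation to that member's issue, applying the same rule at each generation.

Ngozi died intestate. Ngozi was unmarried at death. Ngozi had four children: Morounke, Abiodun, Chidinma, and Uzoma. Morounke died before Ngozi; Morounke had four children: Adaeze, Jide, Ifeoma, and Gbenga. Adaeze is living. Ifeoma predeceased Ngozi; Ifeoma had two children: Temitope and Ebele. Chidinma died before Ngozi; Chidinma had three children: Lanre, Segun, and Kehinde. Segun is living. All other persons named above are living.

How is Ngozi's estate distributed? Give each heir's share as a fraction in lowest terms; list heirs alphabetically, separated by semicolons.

There is no surviving spouse, so the entire estate passes to Ngozi's descendants per stirpes.
The estate is divided into 4 equal shares of 1/4 among Morounke, Abiodun, Chidinma, Uzoma.
Morounke predeceased; the 1/4 allotted to Morounke's branch passes to Morounke's issue by representation.
The 1/4 is divided into 4 equal shares of 1/16 among Adaeze, Jide, Ifeoma, Gbenga.
Adaeze is living and takes 1/16.
Jide is living and takes 1/16.
Ifeoma predeceased; the 1/16 allotted to Ifeoma's branch passes to Ifeoma's issue by representation.
The 1/16 is divided into 2 equal shares of 1/32 among Temitope, Ebele.
Temitope is living and takes 1/32.
Ebele is living and takes 1/32.
Gbenga is living and takes 1/16.
Abiodun is living and takes 1/4.
Chidinma predeceased; the 1/4 allotted to Chidinma's branch passes to Chidinma's issue by representation.
The 1/4 is divided into 3 equal shares of 1/12 among Lanre, Segun, Kehinde.
Lanre is living and takes 1/12.
Segun is living and takes 1/12.
Kehinde is living and takes 1/12.
Uzoma is living and takes 1/4.

Abiodun 1/4; Adaeze 1/16; Ebele 1/32; Gbenga 1/16; Jide 1/16; Kehinde 1/12; Lanre 1/12; Segun 1/12; Temitope 1/32; Uzoma 1/4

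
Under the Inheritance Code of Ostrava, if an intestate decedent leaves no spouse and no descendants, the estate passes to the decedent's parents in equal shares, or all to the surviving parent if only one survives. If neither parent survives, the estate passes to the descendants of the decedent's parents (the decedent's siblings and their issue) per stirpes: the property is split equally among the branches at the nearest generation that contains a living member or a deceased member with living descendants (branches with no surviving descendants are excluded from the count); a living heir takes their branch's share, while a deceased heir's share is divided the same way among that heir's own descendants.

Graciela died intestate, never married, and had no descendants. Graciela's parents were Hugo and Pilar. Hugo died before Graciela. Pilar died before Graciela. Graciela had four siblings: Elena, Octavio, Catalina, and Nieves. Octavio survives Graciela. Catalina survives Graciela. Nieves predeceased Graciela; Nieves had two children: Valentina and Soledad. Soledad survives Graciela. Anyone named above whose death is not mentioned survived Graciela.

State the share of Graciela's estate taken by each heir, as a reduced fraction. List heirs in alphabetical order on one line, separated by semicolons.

Catalina 1/4; Elena 1/4; Octavio 1/4; Soledad 1/8; Valentina 1/8

Neither parent survives and there are no descendants, so the estate passes to Graciela's siblings and their issue per stirpes.
The estate is divided into 4 equal shares of 1/4 among Elena, Octavio, Catalina, Nieves.
Elena is living and takes 1/4.
Octavio is living and takes 1/4.
Catalina is living and takes 1/4.
Nieves predeceased; the 1/4 allotted to Nieves's branch passes to Nieves's issue by representation.
The 1/4 is divided into 2 equal shares of 1/8 among Valentina, Soledad.
Valentina is living and takes 1/8.
Soledad is living and takes 1/8.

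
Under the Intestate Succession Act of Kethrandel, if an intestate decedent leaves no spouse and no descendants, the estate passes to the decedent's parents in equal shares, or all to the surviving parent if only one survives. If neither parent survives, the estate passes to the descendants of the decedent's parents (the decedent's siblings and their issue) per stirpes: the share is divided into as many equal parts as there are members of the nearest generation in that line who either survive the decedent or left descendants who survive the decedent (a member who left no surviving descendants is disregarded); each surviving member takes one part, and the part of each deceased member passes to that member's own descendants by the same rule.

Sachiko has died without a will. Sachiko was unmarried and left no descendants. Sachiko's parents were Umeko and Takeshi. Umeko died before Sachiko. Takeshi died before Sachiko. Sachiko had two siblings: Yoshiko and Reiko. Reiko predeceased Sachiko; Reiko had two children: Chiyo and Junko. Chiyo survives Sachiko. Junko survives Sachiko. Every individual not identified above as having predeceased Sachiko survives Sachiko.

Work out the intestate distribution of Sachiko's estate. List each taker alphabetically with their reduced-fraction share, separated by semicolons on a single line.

Chiyo 1/4; Junko 1/4; Yoshiko 1/2

Neither parent survives and there are no descendants, so the estate passes to Sachiko's siblings and their issue per stirpes.
The estate is divided into 2 equal shares of 1/2 among Yoshiko, Reiko.
Yoshiko is living and takes 1/2.
Reiko predeceased; the 1/2 allotted to Reiko's branch passes to Reiko's issue by representation.
The 1/2 is divided into 2 equal shares of 1/4 among Chiyo, Junko.
Chiyo is living and takes 1/4.
Junko is living and takes 1/4.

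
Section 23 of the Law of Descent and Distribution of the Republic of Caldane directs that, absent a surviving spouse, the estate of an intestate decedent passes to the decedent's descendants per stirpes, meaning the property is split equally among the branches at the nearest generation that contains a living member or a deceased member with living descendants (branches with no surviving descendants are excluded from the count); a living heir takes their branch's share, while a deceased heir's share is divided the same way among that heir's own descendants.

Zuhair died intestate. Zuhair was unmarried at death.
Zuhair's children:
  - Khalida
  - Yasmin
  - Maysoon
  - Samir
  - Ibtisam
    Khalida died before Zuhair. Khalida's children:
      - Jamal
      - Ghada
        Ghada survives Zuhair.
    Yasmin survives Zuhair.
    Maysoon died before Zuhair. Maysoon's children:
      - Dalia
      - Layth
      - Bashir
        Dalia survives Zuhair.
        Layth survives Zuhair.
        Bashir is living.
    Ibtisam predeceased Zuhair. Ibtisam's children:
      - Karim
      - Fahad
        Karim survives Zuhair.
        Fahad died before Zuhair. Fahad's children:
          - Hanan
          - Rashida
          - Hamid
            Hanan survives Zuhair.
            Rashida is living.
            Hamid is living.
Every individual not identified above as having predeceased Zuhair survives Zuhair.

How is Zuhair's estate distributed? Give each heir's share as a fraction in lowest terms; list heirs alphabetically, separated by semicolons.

Bashir 1/15; Dalia 1/15; Ghada 1/10; Hamid 1/30; Hanan 1/30; Jamal 1/10; Karim 1/10; Layth 1/15; Rashida 1/30; Samir 1/5; Yasmin 1/5

There is no surviving spouse, so the entire estate passes to Zuhair's descendants per stirpes.
The estate is divided into 5 equal shares of 1/5 among Khalida, Yasmin, Maysoon, Samir, Ibtisam.
Khalida predeceased; the 1/5 allotted to Khalida's branch passes to Khalida's issue by representation.
The 1/5 is divided into 2 equal shares of 1/10 among Jamal, Ghada.
Jamal is living and takes 1/10.
Ghada is living and takes 1/10.
Yasmin is living and takes 1/5.
Maysoon predeceased; the 1/5 allotted to Maysoon's branch passes to Maysoon's issue by representation.
The 1/5 is divided into 3 equal shares of 1/15 among Dalia, Layth, Bashir.
Dalia is living and takes 1/15.
Layth is living and takes 1/15.
Bashir is living and takes 1/15.
Samir is living and takes 1/5.
Ibtisam predeceased; the 1/5 allotted to Ibtisam's branch passes to Ibtisam's issue by representation.
The 1/5 is divided into 2 equal shares of 1/10 among Karim, Fahad.
Karim is living and takes 1/10.
Fahad predeceased; the 1/10 allotted to Fahad's branch passes to Fahad's issue by representation.
The 1/10 is divided into 3 equal shares of 1/30 among Hanan, Rashida, Hamid.
Hanan is living and takes 1/30.
Rashida is living and takes 1/30.
Hamid is living and takes 1/30.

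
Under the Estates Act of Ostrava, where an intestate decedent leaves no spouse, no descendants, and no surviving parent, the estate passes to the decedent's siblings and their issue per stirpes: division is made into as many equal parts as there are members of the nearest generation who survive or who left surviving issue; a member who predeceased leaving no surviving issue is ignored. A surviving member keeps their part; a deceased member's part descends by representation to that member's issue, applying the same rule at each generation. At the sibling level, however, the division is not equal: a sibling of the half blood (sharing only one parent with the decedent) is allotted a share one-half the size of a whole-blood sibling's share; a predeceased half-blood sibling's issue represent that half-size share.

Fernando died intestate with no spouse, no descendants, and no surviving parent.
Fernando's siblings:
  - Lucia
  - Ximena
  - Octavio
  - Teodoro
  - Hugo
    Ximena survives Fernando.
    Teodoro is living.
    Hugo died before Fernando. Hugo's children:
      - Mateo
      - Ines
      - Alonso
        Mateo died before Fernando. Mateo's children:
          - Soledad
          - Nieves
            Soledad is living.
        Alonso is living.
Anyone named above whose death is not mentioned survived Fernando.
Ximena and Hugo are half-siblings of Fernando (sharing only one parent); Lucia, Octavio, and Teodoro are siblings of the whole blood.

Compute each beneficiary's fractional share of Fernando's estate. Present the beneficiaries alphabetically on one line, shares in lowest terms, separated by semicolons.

No spouse, descendants, or parent survives, so the estate passes to Fernando's siblings per stirpes.
Half-blood siblings count for one-half the weight of whole-blood siblings at the initial division.
Dividing 1 in proportion to weights (total weight 4): Lucia (weight 1) → 1/4; Ximena (weight 1/2) → 1/8; Octavio (weight 1) → 1/4; Teodoro (weight 1) → 1/4; Hugo (weight 1/2) → 1/8.
Lucia is living and takes 1/4.
Ximena is living and takes 1/8.
Octavio is living and takes 1/4.
Teodoro is living and takes 1/4.
Hugo predeceased; the 1/8 allotted to Hugo's branch passes to Hugo's issue by representation.
The 1/8 is divided into 3 equal shares of 1/24 among Mateo, Ines, Alonso.
Mateo predeceased; the 1/24 allotted to Mateo's branch passes to Mateo's issue by representation.
The 1/24 is divided into 2 equal shares of 1/48 among Soledad, Nieves.
Soledad is living and takes 1/48.
Nieves is living and takes 1/48.
Ines is living and takes 1/24.
Alonso is living and takes 1/24.

Alonso 1/24; Ines 1/24; Lucia 1/4; Nieves 1/48; Octavio 1/4; Soledad 1/48; Teodoro 1/4; Ximena 1/8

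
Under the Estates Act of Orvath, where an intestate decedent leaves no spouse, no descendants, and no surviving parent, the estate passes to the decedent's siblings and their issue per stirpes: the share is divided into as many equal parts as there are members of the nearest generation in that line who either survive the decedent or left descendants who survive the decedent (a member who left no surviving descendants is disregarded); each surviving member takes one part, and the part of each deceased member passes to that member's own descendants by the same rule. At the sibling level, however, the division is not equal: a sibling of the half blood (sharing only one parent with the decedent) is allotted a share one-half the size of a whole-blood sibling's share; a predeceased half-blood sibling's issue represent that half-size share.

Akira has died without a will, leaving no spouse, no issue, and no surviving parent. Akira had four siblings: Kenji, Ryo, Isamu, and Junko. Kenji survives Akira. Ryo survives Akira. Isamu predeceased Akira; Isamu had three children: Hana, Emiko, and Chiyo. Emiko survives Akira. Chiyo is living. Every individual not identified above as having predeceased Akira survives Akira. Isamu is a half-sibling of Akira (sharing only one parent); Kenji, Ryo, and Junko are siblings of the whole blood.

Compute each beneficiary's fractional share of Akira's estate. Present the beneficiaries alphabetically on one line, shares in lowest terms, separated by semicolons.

Chiyo 1/21; Emiko 1/21; Hana 1/21; Junko 2/7; Kenji 2/7; Ryo 2/7

No spouse, descendants, or parent survives, so the estate passes to Akira's siblings per stirpes.
Half-blood siblings count for one-half the weight of whole-blood siblings at the initial division.
Dividing 1 in proportion to weights (total weight 7/2): Kenji (weight 1) → 2/7; Ryo (weight 1) → 2/7; Isamu (weight 1/2) → 1/7; Junko (weight 1) → 2/7.
Kenji is living and takes 2/7.
Ryo is living and takes 2/7.
Isamu predeceased; the 1/7 allotted to Isamu's branch passes to Isamu's issue by representation.
The 1/7 is divided into 3 equal shares of 1/21 among Hana, Emiko, Chiyo.
Hana is living and takes 1/21.
Emiko is living and takes 1/21.
Chiyo is living and takes 1/21.
Junko is living and takes 2/7.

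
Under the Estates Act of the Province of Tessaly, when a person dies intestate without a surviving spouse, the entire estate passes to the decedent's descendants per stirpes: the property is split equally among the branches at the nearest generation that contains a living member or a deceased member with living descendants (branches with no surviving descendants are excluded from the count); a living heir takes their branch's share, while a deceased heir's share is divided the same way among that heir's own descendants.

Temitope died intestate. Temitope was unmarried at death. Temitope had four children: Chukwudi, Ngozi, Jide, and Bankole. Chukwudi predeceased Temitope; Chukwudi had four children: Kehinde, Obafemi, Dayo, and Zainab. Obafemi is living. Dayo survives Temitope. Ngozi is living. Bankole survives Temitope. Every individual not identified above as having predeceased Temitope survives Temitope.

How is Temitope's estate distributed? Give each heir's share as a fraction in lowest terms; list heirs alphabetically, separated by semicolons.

There is no surviving spouse, so the entire estate passes to Temitope's descendants per stirpes.
The estate is divided into 4 equal shares of 1/4 among Chukwudi, Ngozi, Jide, Bankole.
Chukwudi predeceased; the 1/4 allotted to Chukwudi's branch passes to Chukwudi's issue by representation.
The 1/4 is divided into 4 equal shares of 1/16 among Kehinde, Obafemi, Dayo, Zainab.
Kehinde is living and takes 1/16.
Obafemi is living and takes 1/16.
Dayo is living and takes 1/16.
Zainab is living and takes 1/16.
Ngozi is living and takes 1/4.
Jide is living and takes 1/4.
Bankole is living and takes 1/4.

Bankole 1/4; Dayo 1/16; Jide 1/4; Kehinde 1/16; Ngozi 1/4; Obafemi 1/16; Zainab 1/16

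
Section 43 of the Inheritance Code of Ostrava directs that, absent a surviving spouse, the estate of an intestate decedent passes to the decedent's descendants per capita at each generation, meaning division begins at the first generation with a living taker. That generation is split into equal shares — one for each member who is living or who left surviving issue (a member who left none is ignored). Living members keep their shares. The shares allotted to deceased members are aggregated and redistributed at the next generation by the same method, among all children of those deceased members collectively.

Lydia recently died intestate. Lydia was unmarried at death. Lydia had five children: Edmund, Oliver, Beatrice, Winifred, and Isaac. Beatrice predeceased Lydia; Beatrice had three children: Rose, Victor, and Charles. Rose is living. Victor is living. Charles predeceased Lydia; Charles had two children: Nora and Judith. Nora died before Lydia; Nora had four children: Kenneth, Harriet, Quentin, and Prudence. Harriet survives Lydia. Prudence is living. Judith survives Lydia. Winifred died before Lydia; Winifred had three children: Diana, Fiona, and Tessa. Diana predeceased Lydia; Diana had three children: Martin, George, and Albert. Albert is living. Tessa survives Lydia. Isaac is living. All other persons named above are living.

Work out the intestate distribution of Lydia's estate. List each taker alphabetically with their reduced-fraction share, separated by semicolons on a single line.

Albert 2/75; Edmund 1/5; Fiona 1/15; George 2/75; Harriet 1/150; Isaac 1/5; Judith 2/75; Kenneth 1/150; Martin 2/75; Oliver 1/5; Prudence 1/150; Quentin 1/150; Rose 1/15; Tessa 1/15; Victor 1/15

There is no surviving spouse, so the entire estate passes to Lydia's descendants per capita at each generation.
At generation 1 (Edmund, Oliver, Beatrice, Winifred, Isaac) there are 5 shares of (1)/5 = 1/5 each.
Living: Edmund, Oliver, and Isaac — each takes 1/5.
Deceased: Beatrice and Winifred. Their combined 2/5 is pooled and carried to generation 2.
At generation 2 (Rose, Victor, Charles, Diana, Fiona, Tessa) there are 6 shares of (2/5)/6 = 1/15 each.
Living: Rose, Victor, Fiona, and Tessa — each takes 1/15.
Deceased: Charles and Diana. Their combined 2/15 is pooled and carried to generation 3.
At generation 3 (Nora, Judith, Martin, George, Albert) there are 5 shares of (2/15)/5 = 2/75 each.
Living: Judith, Martin, George, and Albert — each takes 2/75.
Deceased: Nora. That 2/75 share is carried to generation 4.
At generation 4 (Kenneth, Harriet, Quentin, Prudence) there are 4 shares of (2/75)/4 = 1/150 each.
Living: Kenneth, Harriet, Quentin, and Prudence — each takes 1/150.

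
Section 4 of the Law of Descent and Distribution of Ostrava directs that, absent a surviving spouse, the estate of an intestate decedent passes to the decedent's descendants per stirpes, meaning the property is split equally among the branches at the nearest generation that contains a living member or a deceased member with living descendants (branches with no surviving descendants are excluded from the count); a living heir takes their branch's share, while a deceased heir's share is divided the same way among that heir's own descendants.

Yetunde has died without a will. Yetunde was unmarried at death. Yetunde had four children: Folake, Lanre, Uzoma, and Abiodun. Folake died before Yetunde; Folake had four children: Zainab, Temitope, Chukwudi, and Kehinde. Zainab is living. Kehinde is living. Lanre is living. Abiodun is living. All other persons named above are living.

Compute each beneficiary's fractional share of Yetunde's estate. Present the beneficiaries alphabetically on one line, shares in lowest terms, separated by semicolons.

There is no surviving spouse, so the entire estate passes to Yetunde's descendants per stirpes.
The estate is divided into 4 equal shares of 1/4 among Folake, Lanre, Uzoma, Abiodun.
Folake predeceased; the 1/4 allotted to Folake's branch passes to Folake's issue by representation.
The 1/4 is divided into 4 equal shares of 1/16 among Zainab, Temitope, Chukwudi, Kehinde.
Zainab is living and takes 1/16.
Temitope is living and takes 1/16.
Chukwudi is living and takes 1/16.
Kehinde is living and takes 1/16.
Lanre is living and takes 1/4.
Uzoma is living and takes 1/4.
Abiodun is living and takes 1/4.

Abiodun 1/4; Chukwudi 1/16; Kehinde 1/16; Lanre 1/4; Temitope 1/16; Uzoma 1/4; Zainab 1/16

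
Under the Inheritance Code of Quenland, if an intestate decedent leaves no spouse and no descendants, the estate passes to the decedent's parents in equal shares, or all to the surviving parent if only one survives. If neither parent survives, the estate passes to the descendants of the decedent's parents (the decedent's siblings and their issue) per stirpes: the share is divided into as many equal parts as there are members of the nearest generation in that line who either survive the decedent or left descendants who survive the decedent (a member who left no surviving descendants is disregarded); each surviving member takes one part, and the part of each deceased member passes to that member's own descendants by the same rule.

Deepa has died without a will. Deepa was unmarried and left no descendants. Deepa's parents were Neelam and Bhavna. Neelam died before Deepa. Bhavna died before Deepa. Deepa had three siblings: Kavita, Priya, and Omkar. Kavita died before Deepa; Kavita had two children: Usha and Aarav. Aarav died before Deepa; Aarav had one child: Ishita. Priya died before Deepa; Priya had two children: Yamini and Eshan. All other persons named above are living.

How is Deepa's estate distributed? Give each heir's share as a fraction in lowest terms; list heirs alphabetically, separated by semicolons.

Eshan 1/6; Ishita 1/6; Omkar 1/3; Usha 1/6; Yamini 1/6

Neither parent survives and there are no descendants, so the estate passes to Deepa's siblings and their issue per stirpes.
The estate is divided into 3 equal shares of 1/3 among Kavita, Priya, Omkar.
Kavita predeceased; the 1/3 allotted to Kavita's branch passes to Kavita's issue by representation.
The 1/3 is divided into 2 equal shares of 1/6 among Usha, Aarav.
Usha is living and takes 1/6.
Aarav predeceased; the 1/6 allotted to Aarav's branch passes to Aarav's issue by representation.
Ishita is the sole taker at this level and receives the full 1/6.
Priya predeceased; the 1/3 allotted to Priya's branch passes to Priya's issue by representation.
The 1/3 is divided into 2 equal shares of 1/6 among Yamini, Eshan.
Yamini is living and takes 1/6.
Eshan is living and takes 1/6.
Omkar is living and takes 1/3.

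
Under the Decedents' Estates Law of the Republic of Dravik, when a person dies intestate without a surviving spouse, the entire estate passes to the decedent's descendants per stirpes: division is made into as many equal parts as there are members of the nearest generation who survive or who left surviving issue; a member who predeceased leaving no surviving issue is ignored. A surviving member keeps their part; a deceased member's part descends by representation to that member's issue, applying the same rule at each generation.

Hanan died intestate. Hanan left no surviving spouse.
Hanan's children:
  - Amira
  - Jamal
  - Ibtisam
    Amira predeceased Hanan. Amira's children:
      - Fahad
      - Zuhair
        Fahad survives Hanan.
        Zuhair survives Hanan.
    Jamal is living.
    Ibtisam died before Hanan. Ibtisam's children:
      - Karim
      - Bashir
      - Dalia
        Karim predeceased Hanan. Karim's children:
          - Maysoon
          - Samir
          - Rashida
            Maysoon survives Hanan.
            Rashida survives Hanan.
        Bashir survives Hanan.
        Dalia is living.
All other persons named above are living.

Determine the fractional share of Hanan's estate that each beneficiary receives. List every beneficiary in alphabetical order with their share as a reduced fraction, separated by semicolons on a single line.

There is no surviving spouse, so the entire estate passes to Hanan's descendants per stirpes.
The estate is divided into 3 equal shares of 1/3 among Amira, Jamal, Ibtisam.
Amira predeceased; the 1/3 allotted to Amira's branch passes to Amira's issue by representation.
The 1/3 is divided into 2 equal shares of 1/6 among Fahad, Zuhair.
Fahad is living and takes 1/6.
Zuhair is living and takes 1/6.
Jamal is living and takes 1/3.
Ibtisam predeceased; the 1/3 allotted to Ibtisam's branch passes to Ibtisam's issue by representation.
The 1/3 is divided into 3 equal shares of 1/9 among Karim, Bashir, Dalia.
Karim predeceased; the 1/9 allotted to Karim's branch passes to Karim's issue by representation.
The 1/9 is divided into 3 equal shares of 1/27 among Maysoon, Samir, Rashida.
Maysoon is living and takes 1/27.
Samir is living and takes 1/27.
Rashida is living and takes 1/27.
Bashir is living and takes 1/9.
Dalia is living and takes 1/9.

Bashir 1/9; Dalia 1/9; Fahad 1/6; Jamal 1/3; Maysoon 1/27; Rashida 1/27; Samir 1/27; Zuhair 1/6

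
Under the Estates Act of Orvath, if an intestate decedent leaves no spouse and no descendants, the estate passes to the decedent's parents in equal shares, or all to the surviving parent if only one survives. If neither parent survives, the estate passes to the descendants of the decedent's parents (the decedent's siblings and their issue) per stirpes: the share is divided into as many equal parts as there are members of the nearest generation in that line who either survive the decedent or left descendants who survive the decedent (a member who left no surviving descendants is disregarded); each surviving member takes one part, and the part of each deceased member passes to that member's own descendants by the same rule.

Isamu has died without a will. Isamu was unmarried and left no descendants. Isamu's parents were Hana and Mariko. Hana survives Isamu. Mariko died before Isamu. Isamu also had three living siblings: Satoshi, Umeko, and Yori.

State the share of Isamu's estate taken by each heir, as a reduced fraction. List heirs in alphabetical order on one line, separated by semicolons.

Hana 1

Only one parent, Hana, survives, so Hana takes the entire estate. The siblings take nothing because a surviving parent has priority.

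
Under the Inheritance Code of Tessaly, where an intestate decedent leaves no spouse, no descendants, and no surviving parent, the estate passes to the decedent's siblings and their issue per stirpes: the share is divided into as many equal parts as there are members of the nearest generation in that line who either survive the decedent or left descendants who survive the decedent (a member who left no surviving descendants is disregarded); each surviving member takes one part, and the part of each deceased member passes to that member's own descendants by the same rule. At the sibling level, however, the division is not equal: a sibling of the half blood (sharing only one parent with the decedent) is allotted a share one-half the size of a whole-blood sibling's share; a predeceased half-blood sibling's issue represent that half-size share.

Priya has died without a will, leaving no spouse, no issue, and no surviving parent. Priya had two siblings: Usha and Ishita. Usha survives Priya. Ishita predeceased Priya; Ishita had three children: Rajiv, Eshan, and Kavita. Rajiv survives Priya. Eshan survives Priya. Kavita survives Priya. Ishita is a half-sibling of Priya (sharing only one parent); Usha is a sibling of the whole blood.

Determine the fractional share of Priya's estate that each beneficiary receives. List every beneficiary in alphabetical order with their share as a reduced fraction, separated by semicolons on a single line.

Eshan 1/9; Kavita 1/9; Rajiv 1/9; Usha 2/3

No spouse, descendants, or parent survives, so the estate passes to Priya's siblings per stirpes.
Half-blood siblings count for one-half the weight of whole-blood siblings at the initial division.
Dividing 1 in proportion to weights (total weight 3/2): Usha (weight 1) → 2/3; Ishita (weight 1/2) → 1/3.
Usha is living and takes 2/3.
Ishita predeceased; the 1/3 allotted to Ishita's branch passes to Ishita's issue by representation.
The 1/3 is divided into 3 equal shares of 1/9 among Rajiv, Eshan, Kavita.
Rajiv is living and takes 1/9.
Eshan is living and takes 1/9.
Kavita is living and takes 1/9.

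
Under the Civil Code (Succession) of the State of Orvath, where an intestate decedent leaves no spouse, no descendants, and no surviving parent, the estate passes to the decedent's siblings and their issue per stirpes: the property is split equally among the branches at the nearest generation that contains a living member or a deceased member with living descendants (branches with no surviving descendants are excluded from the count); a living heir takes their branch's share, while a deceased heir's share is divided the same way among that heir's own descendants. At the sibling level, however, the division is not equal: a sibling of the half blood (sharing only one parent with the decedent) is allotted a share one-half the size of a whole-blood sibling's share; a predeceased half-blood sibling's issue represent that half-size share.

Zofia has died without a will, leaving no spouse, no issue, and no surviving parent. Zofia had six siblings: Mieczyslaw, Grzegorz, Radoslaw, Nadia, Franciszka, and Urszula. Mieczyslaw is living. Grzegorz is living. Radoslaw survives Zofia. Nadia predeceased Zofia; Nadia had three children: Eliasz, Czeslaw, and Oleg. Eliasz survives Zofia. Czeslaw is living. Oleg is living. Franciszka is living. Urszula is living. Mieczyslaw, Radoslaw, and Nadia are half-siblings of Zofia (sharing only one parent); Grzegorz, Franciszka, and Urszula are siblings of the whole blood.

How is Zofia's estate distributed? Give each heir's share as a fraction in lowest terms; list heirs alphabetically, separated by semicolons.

No spouse, descendants, or parent survives, so the estate passes to Zofia's siblings per stirpes.
Half-blood siblings count for one-half the weight of whole-blood siblings at the initial division.
Dividing 1 in proportion to weights (total weight 9/2): Mieczyslaw (weight 1/2) → 1/9; Grzegorz (weight 1) → 2/9; Radoslaw (weight 1/2) → 1/9; Nadia (weight 1/2) → 1/9; Franciszka (weight 1) → 2/9; Urszula (weight 1) → 2/9.
Mieczyslaw is living and takes 1/9.
Grzegorz is living and takes 2/9.
Radoslaw is living and takes 1/9.
Nadia predeceased; the 1/9 allotted to Nadia's branch passes to Nadia's issue by representation.
The 1/9 is divided into 3 equal shares of 1/27 among Eliasz, Czeslaw, Oleg.
Eliasz is living and takes 1/27.
Czeslaw is living and takes 1/27.
Oleg is living and takes 1/27.
Franciszka is living and takes 2/9.
Urszula is living and takes 2/9.

Czeslaw 1/27; Eliasz 1/27; Franciszka 2/9; Grzegorz 2/9; Mieczyslaw 1/9; Oleg 1/27; Radoslaw 1/9; Urszula 2/9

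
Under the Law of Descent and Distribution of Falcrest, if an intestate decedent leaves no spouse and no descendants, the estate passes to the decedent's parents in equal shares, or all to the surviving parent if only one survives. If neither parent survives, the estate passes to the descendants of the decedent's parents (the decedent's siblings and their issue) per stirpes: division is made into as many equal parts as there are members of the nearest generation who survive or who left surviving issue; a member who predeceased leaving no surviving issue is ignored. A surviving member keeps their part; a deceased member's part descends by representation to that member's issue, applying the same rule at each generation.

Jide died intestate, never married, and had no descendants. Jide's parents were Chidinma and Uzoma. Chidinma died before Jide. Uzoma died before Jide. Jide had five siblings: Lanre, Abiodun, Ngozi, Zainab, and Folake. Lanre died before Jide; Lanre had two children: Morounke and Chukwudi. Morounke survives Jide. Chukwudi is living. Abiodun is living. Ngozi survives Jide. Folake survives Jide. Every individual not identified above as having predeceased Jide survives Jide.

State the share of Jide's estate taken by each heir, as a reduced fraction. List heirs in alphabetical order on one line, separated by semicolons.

Neither parent survives and there are no descendants, so the estate passes to Jide's siblings and their issue per stirpes.
The estate is divided into 5 equal shares of 1/5 among Lanre, Abiodun, Ngozi, Zainab, Folake.
Lanre predeceased; the 1/5 allotted to Lanre's branch passes to Lanre's issue by representation.
The 1/5 is divided into 2 equal shares of 1/10 among Morounke, Chukwudi.
Morounke is living and takes 1/10.
Chukwudi is living and takes 1/10.
Abiodun is living and takes 1/5.
Ngozi is living and takes 1/5.
Zainab is living and takes 1/5.
Folake is living and takes 1/5.

Abiodun 1/5; Chukwudi 1/10; Folake 1/5; Morounke 1/10; Ngozi 1/5; Zainab 1/5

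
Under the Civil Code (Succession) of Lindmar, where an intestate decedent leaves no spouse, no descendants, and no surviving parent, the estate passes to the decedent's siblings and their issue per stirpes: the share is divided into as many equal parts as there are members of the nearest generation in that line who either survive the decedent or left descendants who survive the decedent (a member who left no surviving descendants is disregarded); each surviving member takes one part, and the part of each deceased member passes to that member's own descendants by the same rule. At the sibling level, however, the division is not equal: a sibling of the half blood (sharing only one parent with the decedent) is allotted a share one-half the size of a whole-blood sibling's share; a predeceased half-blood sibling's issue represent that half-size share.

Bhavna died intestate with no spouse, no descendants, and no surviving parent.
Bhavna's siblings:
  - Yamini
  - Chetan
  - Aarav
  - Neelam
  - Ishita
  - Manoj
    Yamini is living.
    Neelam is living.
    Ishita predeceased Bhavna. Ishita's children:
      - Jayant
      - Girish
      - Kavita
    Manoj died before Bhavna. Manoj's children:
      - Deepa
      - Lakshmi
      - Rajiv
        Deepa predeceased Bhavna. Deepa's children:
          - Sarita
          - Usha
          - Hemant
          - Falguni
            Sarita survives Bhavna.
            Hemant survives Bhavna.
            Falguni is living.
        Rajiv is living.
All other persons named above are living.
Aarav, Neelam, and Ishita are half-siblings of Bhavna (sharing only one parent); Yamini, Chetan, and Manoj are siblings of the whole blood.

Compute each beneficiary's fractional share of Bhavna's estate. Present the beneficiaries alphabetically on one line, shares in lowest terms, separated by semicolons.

Aarav 1/9; Chetan 2/9; Falguni 1/54; Girish 1/27; Hemant 1/54; Jayant 1/27; Kavita 1/27; Lakshmi 2/27; Neelam 1/9; Rajiv 2/27; Sarita 1/54; Usha 1/54; Yamini 2/9

No spouse, descendants, or parent survives, so the estate passes to Bhavna's siblings per stirpes.
Half-blood siblings count for one-half the weight of whole-blood siblings at the initial division.
Dividing 1 in proportion to weights (total weight 9/2): Yamini (weight 1) → 2/9; Chetan (weight 1) → 2/9; Aarav (weight 1/2) → 1/9; Neelam (weight 1/2) → 1/9; Ishita (weight 1/2) → 1/9; Manoj (weight 1) → 2/9.
Yamini is living and takes 2/9.
Chetan is living and takes 2/9.
Aarav is living and takes 1/9.
Neelam is living and takes 1/9.
Ishita predeceased; the 1/9 allotted to Ishita's branch passes to Ishita's issue by representation.
The 1/9 is divided into 3 equal shares of 1/27 among Jayant, Girish, Kavita.
Jayant is living and takes 1/27.
Girish is living and takes 1/27.
Kavita is living and takes 1/27.
Manoj predeceased; the 2/9 allotted to Manoj's branch passes to Manoj's issue by representation.
The 2/9 is divided into 3 equal shares of 2/27 among Deepa, Lakshmi, Rajiv.
Deepa predeceased; the 2/27 allotted to Deepa's branch passes to Deepa's issue by representation.
The 2/27 is divided into 4 equal shares of 1/54 among Sarita, Usha, Hemant, Falguni.
Sarita is living and takes 1/54.
Usha is living and takes 1/54.
Hemant is living and takes 1/54.
Falguni is living and takes 1/54.
Lakshmi is living and takes 2/27.
Rajiv is living and takes 2/27.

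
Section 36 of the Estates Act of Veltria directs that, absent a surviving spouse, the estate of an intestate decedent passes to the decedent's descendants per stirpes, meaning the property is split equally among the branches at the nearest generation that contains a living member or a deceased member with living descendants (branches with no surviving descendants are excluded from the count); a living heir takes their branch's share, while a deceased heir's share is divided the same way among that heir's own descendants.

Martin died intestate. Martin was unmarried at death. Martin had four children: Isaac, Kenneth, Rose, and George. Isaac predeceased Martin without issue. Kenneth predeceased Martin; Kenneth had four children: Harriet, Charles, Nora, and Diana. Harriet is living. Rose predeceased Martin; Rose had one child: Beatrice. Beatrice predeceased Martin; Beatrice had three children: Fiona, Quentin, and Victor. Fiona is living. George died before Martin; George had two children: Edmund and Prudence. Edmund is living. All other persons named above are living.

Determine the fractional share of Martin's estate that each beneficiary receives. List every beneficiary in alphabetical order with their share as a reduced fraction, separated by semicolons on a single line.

Charles 1/12; Diana 1/12; Edmund 1/6; Fiona 1/9; Harriet 1/12; Nora 1/12; Prudence 1/6; Quentin 1/9; Victor 1/9

There is no surviving spouse, so the entire estate passes to Martin's descendants per stirpes.
Isaac left no surviving issue, so that branch lapses and is disregarded.
The estate is divided into 3 equal shares of 1/3 among Kenneth, Rose, George.
Kenneth predeceased; the 1/3 allotted to Kenneth's branch passes to Kenneth's issue by representation.
The 1/3 is divided into 4 equal shares of 1/12 among Harriet, Charles, Nora, Diana.
Harriet is living and takes 1/12.
Charles is living and takes 1/12.
Nora is living and takes 1/12.
Diana is living and takes 1/12.
Rose predeceased; the 1/3 allotted to Rose's branch passes to Rose's issue by representation.
Beatrice's line is the sole branch at this level, so the full 1/3 passes to Beatrice's issue by representation.
The 1/3 is divided into 3 equal shares of 1/9 among Fiona, Quentin, Victor.
Fiona is living and takes 1/9.
Quentin is living and takes 1/9.
Victor is living and takes 1/9.
George predeceased; the 1/3 allotted to George's branch passes to George's issue by representation.
The 1/3 is divided into 2 equal shares of 1/6 among Edmund, Prudence.
Edmund is living and takes 1/6.
Prudence is living and takes 1/6.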